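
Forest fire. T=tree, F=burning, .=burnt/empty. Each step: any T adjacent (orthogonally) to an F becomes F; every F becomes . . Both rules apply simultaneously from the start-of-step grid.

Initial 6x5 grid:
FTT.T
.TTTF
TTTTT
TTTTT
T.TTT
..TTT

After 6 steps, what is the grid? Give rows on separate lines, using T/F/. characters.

Step 1: 4 trees catch fire, 2 burn out
  .FT.F
  .TTF.
  TTTTF
  TTTTT
  T.TTT
  ..TTT
Step 2: 5 trees catch fire, 4 burn out
  ..F..
  .FF..
  TTTF.
  TTTTF
  T.TTT
  ..TTT
Step 3: 4 trees catch fire, 5 burn out
  .....
  .....
  TFF..
  TTTF.
  T.TTF
  ..TTT
Step 4: 5 trees catch fire, 4 burn out
  .....
  .....
  F....
  TFF..
  T.TF.
  ..TTF
Step 5: 3 trees catch fire, 5 burn out
  .....
  .....
  .....
  F....
  T.F..
  ..TF.
Step 6: 2 trees catch fire, 3 burn out
  .....
  .....
  .....
  .....
  F....
  ..F..

.....
.....
.....
.....
F....
..F..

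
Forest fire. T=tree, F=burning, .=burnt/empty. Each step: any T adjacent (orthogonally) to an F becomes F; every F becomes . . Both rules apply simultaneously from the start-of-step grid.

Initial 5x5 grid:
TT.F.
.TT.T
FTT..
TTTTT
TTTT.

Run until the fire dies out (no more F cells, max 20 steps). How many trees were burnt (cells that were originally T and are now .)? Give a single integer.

Step 1: +2 fires, +2 burnt (F count now 2)
Step 2: +4 fires, +2 burnt (F count now 4)
Step 3: +4 fires, +4 burnt (F count now 4)
Step 4: +3 fires, +4 burnt (F count now 3)
Step 5: +2 fires, +3 burnt (F count now 2)
Step 6: +0 fires, +2 burnt (F count now 0)
Fire out after step 6
Initially T: 16, now '.': 24
Total burnt (originally-T cells now '.'): 15

Answer: 15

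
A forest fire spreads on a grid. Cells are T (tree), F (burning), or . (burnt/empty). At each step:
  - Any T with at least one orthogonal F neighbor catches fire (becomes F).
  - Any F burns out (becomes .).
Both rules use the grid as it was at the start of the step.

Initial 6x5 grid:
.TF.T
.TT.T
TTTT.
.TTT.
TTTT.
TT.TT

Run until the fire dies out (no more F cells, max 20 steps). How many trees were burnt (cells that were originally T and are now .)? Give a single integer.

Answer: 18

Derivation:
Step 1: +2 fires, +1 burnt (F count now 2)
Step 2: +2 fires, +2 burnt (F count now 2)
Step 3: +3 fires, +2 burnt (F count now 3)
Step 4: +4 fires, +3 burnt (F count now 4)
Step 5: +2 fires, +4 burnt (F count now 2)
Step 6: +3 fires, +2 burnt (F count now 3)
Step 7: +2 fires, +3 burnt (F count now 2)
Step 8: +0 fires, +2 burnt (F count now 0)
Fire out after step 8
Initially T: 20, now '.': 28
Total burnt (originally-T cells now '.'): 18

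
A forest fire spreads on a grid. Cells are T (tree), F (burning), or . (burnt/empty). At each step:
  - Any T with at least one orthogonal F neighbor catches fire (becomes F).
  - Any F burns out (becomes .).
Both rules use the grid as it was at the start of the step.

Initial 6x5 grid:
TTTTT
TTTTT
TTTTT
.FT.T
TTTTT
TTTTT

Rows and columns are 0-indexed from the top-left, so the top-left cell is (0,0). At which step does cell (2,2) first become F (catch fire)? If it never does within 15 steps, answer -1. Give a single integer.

Step 1: cell (2,2)='T' (+3 fires, +1 burnt)
Step 2: cell (2,2)='F' (+6 fires, +3 burnt)
  -> target ignites at step 2
Step 3: cell (2,2)='.' (+7 fires, +6 burnt)
Step 4: cell (2,2)='.' (+6 fires, +7 burnt)
Step 5: cell (2,2)='.' (+4 fires, +6 burnt)
Step 6: cell (2,2)='.' (+1 fires, +4 burnt)
Step 7: cell (2,2)='.' (+0 fires, +1 burnt)
  fire out at step 7

2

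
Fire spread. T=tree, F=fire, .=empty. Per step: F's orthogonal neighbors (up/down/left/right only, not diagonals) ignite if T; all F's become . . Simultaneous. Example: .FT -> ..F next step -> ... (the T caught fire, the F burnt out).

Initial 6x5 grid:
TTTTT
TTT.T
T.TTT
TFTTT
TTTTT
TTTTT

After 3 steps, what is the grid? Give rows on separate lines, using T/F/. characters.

Step 1: 3 trees catch fire, 1 burn out
  TTTTT
  TTT.T
  T.TTT
  F.FTT
  TFTTT
  TTTTT
Step 2: 6 trees catch fire, 3 burn out
  TTTTT
  TTT.T
  F.FTT
  ...FT
  F.FTT
  TFTTT
Step 3: 7 trees catch fire, 6 burn out
  TTTTT
  FTF.T
  ...FT
  ....F
  ...FT
  F.FTT

TTTTT
FTF.T
...FT
....F
...FT
F.FTT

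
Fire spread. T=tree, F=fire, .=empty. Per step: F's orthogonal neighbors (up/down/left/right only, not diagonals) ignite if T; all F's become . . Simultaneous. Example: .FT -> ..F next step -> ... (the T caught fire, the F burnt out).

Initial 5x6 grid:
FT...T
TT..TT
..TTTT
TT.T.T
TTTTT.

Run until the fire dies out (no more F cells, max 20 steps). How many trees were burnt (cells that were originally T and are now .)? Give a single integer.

Answer: 3

Derivation:
Step 1: +2 fires, +1 burnt (F count now 2)
Step 2: +1 fires, +2 burnt (F count now 1)
Step 3: +0 fires, +1 burnt (F count now 0)
Fire out after step 3
Initially T: 19, now '.': 14
Total burnt (originally-T cells now '.'): 3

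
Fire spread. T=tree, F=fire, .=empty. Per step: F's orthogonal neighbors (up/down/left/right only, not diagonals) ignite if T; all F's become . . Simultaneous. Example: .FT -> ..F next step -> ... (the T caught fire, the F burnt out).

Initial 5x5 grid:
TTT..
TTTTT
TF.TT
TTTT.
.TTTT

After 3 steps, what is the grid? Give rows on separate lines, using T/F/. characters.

Step 1: 3 trees catch fire, 1 burn out
  TTT..
  TFTTT
  F..TT
  TFTT.
  .TTTT
Step 2: 6 trees catch fire, 3 burn out
  TFT..
  F.FTT
  ...TT
  F.FT.
  .FTTT
Step 3: 5 trees catch fire, 6 burn out
  F.F..
  ...FT
  ...TT
  ...F.
  ..FTT

F.F..
...FT
...TT
...F.
..FTT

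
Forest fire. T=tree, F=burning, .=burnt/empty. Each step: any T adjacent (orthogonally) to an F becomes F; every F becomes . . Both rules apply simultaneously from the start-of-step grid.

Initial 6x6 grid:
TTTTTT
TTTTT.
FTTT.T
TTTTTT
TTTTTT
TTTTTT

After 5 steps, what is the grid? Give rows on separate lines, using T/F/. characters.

Step 1: 3 trees catch fire, 1 burn out
  TTTTTT
  FTTTT.
  .FTT.T
  FTTTTT
  TTTTTT
  TTTTTT
Step 2: 5 trees catch fire, 3 burn out
  FTTTTT
  .FTTT.
  ..FT.T
  .FTTTT
  FTTTTT
  TTTTTT
Step 3: 6 trees catch fire, 5 burn out
  .FTTTT
  ..FTT.
  ...F.T
  ..FTTT
  .FTTTT
  FTTTTT
Step 4: 5 trees catch fire, 6 burn out
  ..FTTT
  ...FT.
  .....T
  ...FTT
  ..FTTT
  .FTTTT
Step 5: 5 trees catch fire, 5 burn out
  ...FTT
  ....F.
  .....T
  ....FT
  ...FTT
  ..FTTT

...FTT
....F.
.....T
....FT
...FTT
..FTTT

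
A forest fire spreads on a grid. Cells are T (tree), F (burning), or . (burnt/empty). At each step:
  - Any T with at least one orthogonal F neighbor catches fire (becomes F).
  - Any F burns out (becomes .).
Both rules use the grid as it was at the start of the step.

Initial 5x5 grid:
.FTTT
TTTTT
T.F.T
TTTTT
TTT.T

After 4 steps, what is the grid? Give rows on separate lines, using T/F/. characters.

Step 1: 4 trees catch fire, 2 burn out
  ..FTT
  TFFTT
  T...T
  TTFTT
  TTT.T
Step 2: 6 trees catch fire, 4 burn out
  ...FT
  F..FT
  T...T
  TF.FT
  TTF.T
Step 3: 6 trees catch fire, 6 burn out
  ....F
  ....F
  F...T
  F...F
  TF..T
Step 4: 3 trees catch fire, 6 burn out
  .....
  .....
  ....F
  .....
  F...F

.....
.....
....F
.....
F...F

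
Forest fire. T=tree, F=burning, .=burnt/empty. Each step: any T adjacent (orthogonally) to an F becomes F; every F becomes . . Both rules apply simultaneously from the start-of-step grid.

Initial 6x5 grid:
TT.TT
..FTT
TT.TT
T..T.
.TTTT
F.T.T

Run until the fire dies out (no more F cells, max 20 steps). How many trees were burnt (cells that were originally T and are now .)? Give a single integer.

Answer: 13

Derivation:
Step 1: +1 fires, +2 burnt (F count now 1)
Step 2: +3 fires, +1 burnt (F count now 3)
Step 3: +3 fires, +3 burnt (F count now 3)
Step 4: +1 fires, +3 burnt (F count now 1)
Step 5: +2 fires, +1 burnt (F count now 2)
Step 6: +3 fires, +2 burnt (F count now 3)
Step 7: +0 fires, +3 burnt (F count now 0)
Fire out after step 7
Initially T: 18, now '.': 25
Total burnt (originally-T cells now '.'): 13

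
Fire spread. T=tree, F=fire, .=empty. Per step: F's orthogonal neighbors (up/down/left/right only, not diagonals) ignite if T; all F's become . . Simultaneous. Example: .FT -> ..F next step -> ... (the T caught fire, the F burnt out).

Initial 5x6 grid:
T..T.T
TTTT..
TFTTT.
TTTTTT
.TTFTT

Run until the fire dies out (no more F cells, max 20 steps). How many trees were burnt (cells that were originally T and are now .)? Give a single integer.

Step 1: +7 fires, +2 burnt (F count now 7)
Step 2: +8 fires, +7 burnt (F count now 8)
Step 3: +4 fires, +8 burnt (F count now 4)
Step 4: +1 fires, +4 burnt (F count now 1)
Step 5: +0 fires, +1 burnt (F count now 0)
Fire out after step 5
Initially T: 21, now '.': 29
Total burnt (originally-T cells now '.'): 20

Answer: 20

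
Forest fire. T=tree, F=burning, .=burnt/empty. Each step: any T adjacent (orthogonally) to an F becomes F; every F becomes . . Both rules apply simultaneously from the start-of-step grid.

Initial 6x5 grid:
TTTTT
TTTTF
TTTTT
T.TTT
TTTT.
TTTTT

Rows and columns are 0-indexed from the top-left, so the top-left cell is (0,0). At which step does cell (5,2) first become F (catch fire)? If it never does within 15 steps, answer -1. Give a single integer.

Step 1: cell (5,2)='T' (+3 fires, +1 burnt)
Step 2: cell (5,2)='T' (+4 fires, +3 burnt)
Step 3: cell (5,2)='T' (+4 fires, +4 burnt)
Step 4: cell (5,2)='T' (+5 fires, +4 burnt)
Step 5: cell (5,2)='T' (+4 fires, +5 burnt)
Step 6: cell (5,2)='F' (+4 fires, +4 burnt)
  -> target ignites at step 6
Step 7: cell (5,2)='.' (+2 fires, +4 burnt)
Step 8: cell (5,2)='.' (+1 fires, +2 burnt)
Step 9: cell (5,2)='.' (+0 fires, +1 burnt)
  fire out at step 9

6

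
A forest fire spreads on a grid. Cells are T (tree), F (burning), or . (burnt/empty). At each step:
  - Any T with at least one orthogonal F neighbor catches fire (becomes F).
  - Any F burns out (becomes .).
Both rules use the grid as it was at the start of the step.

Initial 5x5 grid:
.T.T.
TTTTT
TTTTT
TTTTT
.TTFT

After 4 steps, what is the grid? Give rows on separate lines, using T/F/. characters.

Step 1: 3 trees catch fire, 1 burn out
  .T.T.
  TTTTT
  TTTTT
  TTTFT
  .TF.F
Step 2: 4 trees catch fire, 3 burn out
  .T.T.
  TTTTT
  TTTFT
  TTF.F
  .F...
Step 3: 4 trees catch fire, 4 burn out
  .T.T.
  TTTFT
  TTF.F
  TF...
  .....
Step 4: 5 trees catch fire, 4 burn out
  .T.F.
  TTF.F
  TF...
  F....
  .....

.T.F.
TTF.F
TF...
F....
.....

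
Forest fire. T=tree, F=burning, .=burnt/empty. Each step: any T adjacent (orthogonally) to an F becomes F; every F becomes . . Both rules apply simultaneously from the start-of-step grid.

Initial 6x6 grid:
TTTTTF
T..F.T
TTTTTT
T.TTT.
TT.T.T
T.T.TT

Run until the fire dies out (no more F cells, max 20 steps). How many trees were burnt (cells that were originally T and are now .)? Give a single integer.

Step 1: +4 fires, +2 burnt (F count now 4)
Step 2: +5 fires, +4 burnt (F count now 5)
Step 3: +5 fires, +5 burnt (F count now 5)
Step 4: +2 fires, +5 burnt (F count now 2)
Step 5: +2 fires, +2 burnt (F count now 2)
Step 6: +1 fires, +2 burnt (F count now 1)
Step 7: +2 fires, +1 burnt (F count now 2)
Step 8: +0 fires, +2 burnt (F count now 0)
Fire out after step 8
Initially T: 25, now '.': 32
Total burnt (originally-T cells now '.'): 21

Answer: 21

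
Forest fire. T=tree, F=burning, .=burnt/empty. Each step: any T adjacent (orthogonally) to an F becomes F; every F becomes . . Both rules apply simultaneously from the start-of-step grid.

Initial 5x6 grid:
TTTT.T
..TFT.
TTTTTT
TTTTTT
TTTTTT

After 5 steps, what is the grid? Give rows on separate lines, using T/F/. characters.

Step 1: 4 trees catch fire, 1 burn out
  TTTF.T
  ..F.F.
  TTTFTT
  TTTTTT
  TTTTTT
Step 2: 4 trees catch fire, 4 burn out
  TTF..T
  ......
  TTF.FT
  TTTFTT
  TTTTTT
Step 3: 6 trees catch fire, 4 burn out
  TF...T
  ......
  TF...F
  TTF.FT
  TTTFTT
Step 4: 6 trees catch fire, 6 burn out
  F....T
  ......
  F.....
  TF...F
  TTF.FT
Step 5: 3 trees catch fire, 6 burn out
  .....T
  ......
  ......
  F.....
  TF...F

.....T
......
......
F.....
TF...F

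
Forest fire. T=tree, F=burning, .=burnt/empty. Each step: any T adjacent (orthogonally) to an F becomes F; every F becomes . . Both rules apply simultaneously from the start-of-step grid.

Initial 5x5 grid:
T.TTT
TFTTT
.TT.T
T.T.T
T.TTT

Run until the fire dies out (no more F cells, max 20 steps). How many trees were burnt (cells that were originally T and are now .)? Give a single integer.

Answer: 16

Derivation:
Step 1: +3 fires, +1 burnt (F count now 3)
Step 2: +4 fires, +3 burnt (F count now 4)
Step 3: +3 fires, +4 burnt (F count now 3)
Step 4: +3 fires, +3 burnt (F count now 3)
Step 5: +2 fires, +3 burnt (F count now 2)
Step 6: +1 fires, +2 burnt (F count now 1)
Step 7: +0 fires, +1 burnt (F count now 0)
Fire out after step 7
Initially T: 18, now '.': 23
Total burnt (originally-T cells now '.'): 16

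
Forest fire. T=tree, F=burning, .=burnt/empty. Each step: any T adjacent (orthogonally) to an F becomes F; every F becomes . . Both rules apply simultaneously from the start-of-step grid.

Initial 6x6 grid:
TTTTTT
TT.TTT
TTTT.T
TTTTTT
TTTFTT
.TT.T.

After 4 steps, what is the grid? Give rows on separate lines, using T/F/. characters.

Step 1: 3 trees catch fire, 1 burn out
  TTTTTT
  TT.TTT
  TTTT.T
  TTTFTT
  TTF.FT
  .TT.T.
Step 2: 7 trees catch fire, 3 burn out
  TTTTTT
  TT.TTT
  TTTF.T
  TTF.FT
  TF...F
  .TF.F.
Step 3: 6 trees catch fire, 7 burn out
  TTTTTT
  TT.FTT
  TTF..T
  TF...F
  F.....
  .F....
Step 4: 5 trees catch fire, 6 burn out
  TTTFTT
  TT..FT
  TF...F
  F.....
  ......
  ......

TTTFTT
TT..FT
TF...F
F.....
......
......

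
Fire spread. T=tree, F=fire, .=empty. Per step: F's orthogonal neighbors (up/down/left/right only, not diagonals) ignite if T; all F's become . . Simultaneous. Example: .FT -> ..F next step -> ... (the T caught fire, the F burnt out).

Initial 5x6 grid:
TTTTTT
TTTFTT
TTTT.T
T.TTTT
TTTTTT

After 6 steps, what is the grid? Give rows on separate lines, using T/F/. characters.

Step 1: 4 trees catch fire, 1 burn out
  TTTFTT
  TTF.FT
  TTTF.T
  T.TTTT
  TTTTTT
Step 2: 6 trees catch fire, 4 burn out
  TTF.FT
  TF...F
  TTF..T
  T.TFTT
  TTTTTT
Step 3: 8 trees catch fire, 6 burn out
  TF...F
  F.....
  TF...F
  T.F.FT
  TTTFTT
Step 4: 5 trees catch fire, 8 burn out
  F.....
  ......
  F.....
  T....F
  TTF.FT
Step 5: 3 trees catch fire, 5 burn out
  ......
  ......
  ......
  F.....
  TF...F
Step 6: 1 trees catch fire, 3 burn out
  ......
  ......
  ......
  ......
  F.....

......
......
......
......
F.....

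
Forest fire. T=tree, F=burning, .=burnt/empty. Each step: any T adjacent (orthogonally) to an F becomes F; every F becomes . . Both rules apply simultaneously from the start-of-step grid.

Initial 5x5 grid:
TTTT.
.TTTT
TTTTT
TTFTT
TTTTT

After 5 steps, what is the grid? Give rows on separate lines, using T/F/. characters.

Step 1: 4 trees catch fire, 1 burn out
  TTTT.
  .TTTT
  TTFTT
  TF.FT
  TTFTT
Step 2: 7 trees catch fire, 4 burn out
  TTTT.
  .TFTT
  TF.FT
  F...F
  TF.FT
Step 3: 7 trees catch fire, 7 burn out
  TTFT.
  .F.FT
  F...F
  .....
  F...F
Step 4: 3 trees catch fire, 7 burn out
  TF.F.
  ....F
  .....
  .....
  .....
Step 5: 1 trees catch fire, 3 burn out
  F....
  .....
  .....
  .....
  .....

F....
.....
.....
.....
.....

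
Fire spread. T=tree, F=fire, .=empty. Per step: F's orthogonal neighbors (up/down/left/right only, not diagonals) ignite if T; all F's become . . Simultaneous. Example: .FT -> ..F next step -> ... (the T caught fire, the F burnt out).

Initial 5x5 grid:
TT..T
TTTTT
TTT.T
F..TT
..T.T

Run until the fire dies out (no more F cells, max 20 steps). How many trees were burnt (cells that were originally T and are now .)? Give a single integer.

Step 1: +1 fires, +1 burnt (F count now 1)
Step 2: +2 fires, +1 burnt (F count now 2)
Step 3: +3 fires, +2 burnt (F count now 3)
Step 4: +2 fires, +3 burnt (F count now 2)
Step 5: +1 fires, +2 burnt (F count now 1)
Step 6: +1 fires, +1 burnt (F count now 1)
Step 7: +2 fires, +1 burnt (F count now 2)
Step 8: +1 fires, +2 burnt (F count now 1)
Step 9: +2 fires, +1 burnt (F count now 2)
Step 10: +0 fires, +2 burnt (F count now 0)
Fire out after step 10
Initially T: 16, now '.': 24
Total burnt (originally-T cells now '.'): 15

Answer: 15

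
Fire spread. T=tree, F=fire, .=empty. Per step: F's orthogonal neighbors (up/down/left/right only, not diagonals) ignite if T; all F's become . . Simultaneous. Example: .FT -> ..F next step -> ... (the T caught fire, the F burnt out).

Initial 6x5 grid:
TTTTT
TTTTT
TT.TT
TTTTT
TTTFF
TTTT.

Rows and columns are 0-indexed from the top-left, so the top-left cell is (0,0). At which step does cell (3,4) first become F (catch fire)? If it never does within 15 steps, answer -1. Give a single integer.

Step 1: cell (3,4)='F' (+4 fires, +2 burnt)
  -> target ignites at step 1
Step 2: cell (3,4)='.' (+5 fires, +4 burnt)
Step 3: cell (3,4)='.' (+5 fires, +5 burnt)
Step 4: cell (3,4)='.' (+6 fires, +5 burnt)
Step 5: cell (3,4)='.' (+3 fires, +6 burnt)
Step 6: cell (3,4)='.' (+2 fires, +3 burnt)
Step 7: cell (3,4)='.' (+1 fires, +2 burnt)
Step 8: cell (3,4)='.' (+0 fires, +1 burnt)
  fire out at step 8

1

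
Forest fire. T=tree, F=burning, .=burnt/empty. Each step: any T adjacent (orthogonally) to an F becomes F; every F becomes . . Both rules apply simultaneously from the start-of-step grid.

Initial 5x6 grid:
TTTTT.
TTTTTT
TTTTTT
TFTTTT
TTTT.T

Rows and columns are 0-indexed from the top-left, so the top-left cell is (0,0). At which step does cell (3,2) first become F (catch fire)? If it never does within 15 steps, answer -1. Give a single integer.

Step 1: cell (3,2)='F' (+4 fires, +1 burnt)
  -> target ignites at step 1
Step 2: cell (3,2)='.' (+6 fires, +4 burnt)
Step 3: cell (3,2)='.' (+6 fires, +6 burnt)
Step 4: cell (3,2)='.' (+5 fires, +6 burnt)
Step 5: cell (3,2)='.' (+4 fires, +5 burnt)
Step 6: cell (3,2)='.' (+2 fires, +4 burnt)
Step 7: cell (3,2)='.' (+0 fires, +2 burnt)
  fire out at step 7

1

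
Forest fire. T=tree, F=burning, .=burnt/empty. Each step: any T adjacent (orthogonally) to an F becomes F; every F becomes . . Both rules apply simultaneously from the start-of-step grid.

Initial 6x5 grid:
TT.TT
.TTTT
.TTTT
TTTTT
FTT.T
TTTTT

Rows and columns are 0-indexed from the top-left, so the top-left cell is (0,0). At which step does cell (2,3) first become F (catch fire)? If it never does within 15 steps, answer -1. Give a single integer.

Step 1: cell (2,3)='T' (+3 fires, +1 burnt)
Step 2: cell (2,3)='T' (+3 fires, +3 burnt)
Step 3: cell (2,3)='T' (+3 fires, +3 burnt)
Step 4: cell (2,3)='T' (+4 fires, +3 burnt)
Step 5: cell (2,3)='F' (+5 fires, +4 burnt)
  -> target ignites at step 5
Step 6: cell (2,3)='.' (+4 fires, +5 burnt)
Step 7: cell (2,3)='.' (+2 fires, +4 burnt)
Step 8: cell (2,3)='.' (+1 fires, +2 burnt)
Step 9: cell (2,3)='.' (+0 fires, +1 burnt)
  fire out at step 9

5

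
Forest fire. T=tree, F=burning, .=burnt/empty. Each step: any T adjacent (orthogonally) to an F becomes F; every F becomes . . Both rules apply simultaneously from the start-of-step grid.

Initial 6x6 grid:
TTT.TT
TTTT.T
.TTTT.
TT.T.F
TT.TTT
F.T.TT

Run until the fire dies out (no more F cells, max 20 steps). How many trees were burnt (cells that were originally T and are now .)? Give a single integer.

Step 1: +2 fires, +2 burnt (F count now 2)
Step 2: +4 fires, +2 burnt (F count now 4)
Step 3: +3 fires, +4 burnt (F count now 3)
Step 4: +2 fires, +3 burnt (F count now 2)
Step 5: +3 fires, +2 burnt (F count now 3)
Step 6: +5 fires, +3 burnt (F count now 5)
Step 7: +2 fires, +5 burnt (F count now 2)
Step 8: +0 fires, +2 burnt (F count now 0)
Fire out after step 8
Initially T: 25, now '.': 32
Total burnt (originally-T cells now '.'): 21

Answer: 21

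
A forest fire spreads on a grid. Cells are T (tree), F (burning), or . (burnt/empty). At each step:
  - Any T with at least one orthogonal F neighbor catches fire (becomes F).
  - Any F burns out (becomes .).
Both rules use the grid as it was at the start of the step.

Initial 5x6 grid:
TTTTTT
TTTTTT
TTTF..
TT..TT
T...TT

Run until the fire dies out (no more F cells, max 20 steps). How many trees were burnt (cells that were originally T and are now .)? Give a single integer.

Step 1: +2 fires, +1 burnt (F count now 2)
Step 2: +4 fires, +2 burnt (F count now 4)
Step 3: +6 fires, +4 burnt (F count now 6)
Step 4: +4 fires, +6 burnt (F count now 4)
Step 5: +2 fires, +4 burnt (F count now 2)
Step 6: +0 fires, +2 burnt (F count now 0)
Fire out after step 6
Initially T: 22, now '.': 26
Total burnt (originally-T cells now '.'): 18

Answer: 18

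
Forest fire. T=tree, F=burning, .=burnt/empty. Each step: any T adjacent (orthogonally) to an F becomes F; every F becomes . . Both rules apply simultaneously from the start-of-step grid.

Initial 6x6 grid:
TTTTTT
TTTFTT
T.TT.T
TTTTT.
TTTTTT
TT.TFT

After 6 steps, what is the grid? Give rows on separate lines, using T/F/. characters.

Step 1: 7 trees catch fire, 2 burn out
  TTTFTT
  TTF.FT
  T.TF.T
  TTTTT.
  TTTTFT
  TT.F.F
Step 2: 9 trees catch fire, 7 burn out
  TTF.FT
  TF...F
  T.F..T
  TTTFF.
  TTTF.F
  TT....
Step 3: 6 trees catch fire, 9 burn out
  TF...F
  F.....
  T....F
  TTF...
  TTF...
  TT....
Step 4: 4 trees catch fire, 6 burn out
  F.....
  ......
  F.....
  TF....
  TF....
  TT....
Step 5: 3 trees catch fire, 4 burn out
  ......
  ......
  ......
  F.....
  F.....
  TF....
Step 6: 1 trees catch fire, 3 burn out
  ......
  ......
  ......
  ......
  ......
  F.....

......
......
......
......
......
F.....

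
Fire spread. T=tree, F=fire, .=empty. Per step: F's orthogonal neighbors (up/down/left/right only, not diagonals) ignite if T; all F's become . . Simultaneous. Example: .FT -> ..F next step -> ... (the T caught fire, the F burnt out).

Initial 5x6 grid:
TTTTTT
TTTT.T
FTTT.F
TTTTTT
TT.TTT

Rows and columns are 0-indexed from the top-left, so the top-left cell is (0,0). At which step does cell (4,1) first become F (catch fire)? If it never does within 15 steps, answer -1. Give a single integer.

Step 1: cell (4,1)='T' (+5 fires, +2 burnt)
Step 2: cell (4,1)='T' (+8 fires, +5 burnt)
Step 3: cell (4,1)='F' (+8 fires, +8 burnt)
  -> target ignites at step 3
Step 4: cell (4,1)='.' (+4 fires, +8 burnt)
Step 5: cell (4,1)='.' (+0 fires, +4 burnt)
  fire out at step 5

3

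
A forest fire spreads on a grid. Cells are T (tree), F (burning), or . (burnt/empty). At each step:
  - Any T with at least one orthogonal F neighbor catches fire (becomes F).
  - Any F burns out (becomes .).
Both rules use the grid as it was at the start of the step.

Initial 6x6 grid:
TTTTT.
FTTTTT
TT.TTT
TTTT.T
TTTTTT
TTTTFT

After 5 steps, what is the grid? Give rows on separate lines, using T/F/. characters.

Step 1: 6 trees catch fire, 2 burn out
  FTTTT.
  .FTTTT
  FT.TTT
  TTTT.T
  TTTTFT
  TTTF.F
Step 2: 7 trees catch fire, 6 burn out
  .FTTT.
  ..FTTT
  .F.TTT
  FTTT.T
  TTTF.F
  TTF...
Step 3: 8 trees catch fire, 7 burn out
  ..FTT.
  ...FTT
  ...TTT
  .FTF.F
  FTF...
  TF....
Step 4: 7 trees catch fire, 8 burn out
  ...FT.
  ....FT
  ...FTF
  ..F...
  .F....
  F.....
Step 5: 3 trees catch fire, 7 burn out
  ....F.
  .....F
  ....F.
  ......
  ......
  ......

....F.
.....F
....F.
......
......
......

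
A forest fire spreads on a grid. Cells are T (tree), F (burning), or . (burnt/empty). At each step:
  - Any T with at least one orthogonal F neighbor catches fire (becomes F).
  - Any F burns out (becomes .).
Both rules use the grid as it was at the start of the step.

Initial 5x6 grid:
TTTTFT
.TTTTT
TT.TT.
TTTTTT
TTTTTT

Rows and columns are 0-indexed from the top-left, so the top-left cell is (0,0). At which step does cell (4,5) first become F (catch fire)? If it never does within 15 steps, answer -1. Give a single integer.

Step 1: cell (4,5)='T' (+3 fires, +1 burnt)
Step 2: cell (4,5)='T' (+4 fires, +3 burnt)
Step 3: cell (4,5)='T' (+4 fires, +4 burnt)
Step 4: cell (4,5)='T' (+5 fires, +4 burnt)
Step 5: cell (4,5)='F' (+4 fires, +5 burnt)
  -> target ignites at step 5
Step 6: cell (4,5)='.' (+3 fires, +4 burnt)
Step 7: cell (4,5)='.' (+2 fires, +3 burnt)
Step 8: cell (4,5)='.' (+1 fires, +2 burnt)
Step 9: cell (4,5)='.' (+0 fires, +1 burnt)
  fire out at step 9

5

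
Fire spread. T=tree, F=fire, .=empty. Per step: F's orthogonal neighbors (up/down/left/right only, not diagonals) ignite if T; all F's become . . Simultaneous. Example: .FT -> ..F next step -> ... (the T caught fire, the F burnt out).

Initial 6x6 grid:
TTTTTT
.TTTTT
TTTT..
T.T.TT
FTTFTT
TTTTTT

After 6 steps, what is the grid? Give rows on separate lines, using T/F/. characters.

Step 1: 6 trees catch fire, 2 burn out
  TTTTTT
  .TTTTT
  TTTT..
  F.T.TT
  .FF.FT
  FTTFTT
Step 2: 7 trees catch fire, 6 burn out
  TTTTTT
  .TTTTT
  FTTT..
  ..F.FT
  .....F
  .FF.FT
Step 3: 4 trees catch fire, 7 burn out
  TTTTTT
  .TTTTT
  .FFT..
  .....F
  ......
  .....F
Step 4: 3 trees catch fire, 4 burn out
  TTTTTT
  .FFTTT
  ...F..
  ......
  ......
  ......
Step 5: 3 trees catch fire, 3 burn out
  TFFTTT
  ...FTT
  ......
  ......
  ......
  ......
Step 6: 3 trees catch fire, 3 burn out
  F..FTT
  ....FT
  ......
  ......
  ......
  ......

F..FTT
....FT
......
......
......
......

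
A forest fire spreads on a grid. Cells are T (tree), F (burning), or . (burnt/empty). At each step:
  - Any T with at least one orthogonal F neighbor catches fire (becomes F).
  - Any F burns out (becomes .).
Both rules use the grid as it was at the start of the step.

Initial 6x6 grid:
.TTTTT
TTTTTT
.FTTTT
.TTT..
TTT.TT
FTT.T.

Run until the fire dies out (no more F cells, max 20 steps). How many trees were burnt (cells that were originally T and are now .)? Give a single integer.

Answer: 23

Derivation:
Step 1: +5 fires, +2 burnt (F count now 5)
Step 2: +7 fires, +5 burnt (F count now 7)
Step 3: +5 fires, +7 burnt (F count now 5)
Step 4: +3 fires, +5 burnt (F count now 3)
Step 5: +2 fires, +3 burnt (F count now 2)
Step 6: +1 fires, +2 burnt (F count now 1)
Step 7: +0 fires, +1 burnt (F count now 0)
Fire out after step 7
Initially T: 26, now '.': 33
Total burnt (originally-T cells now '.'): 23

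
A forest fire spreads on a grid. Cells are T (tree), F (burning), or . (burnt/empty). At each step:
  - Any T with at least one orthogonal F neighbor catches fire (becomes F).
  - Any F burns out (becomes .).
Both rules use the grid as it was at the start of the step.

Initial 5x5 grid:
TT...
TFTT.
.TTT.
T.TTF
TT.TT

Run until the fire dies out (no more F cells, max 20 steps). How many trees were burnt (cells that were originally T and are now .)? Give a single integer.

Answer: 12

Derivation:
Step 1: +6 fires, +2 burnt (F count now 6)
Step 2: +6 fires, +6 burnt (F count now 6)
Step 3: +0 fires, +6 burnt (F count now 0)
Fire out after step 3
Initially T: 15, now '.': 22
Total burnt (originally-T cells now '.'): 12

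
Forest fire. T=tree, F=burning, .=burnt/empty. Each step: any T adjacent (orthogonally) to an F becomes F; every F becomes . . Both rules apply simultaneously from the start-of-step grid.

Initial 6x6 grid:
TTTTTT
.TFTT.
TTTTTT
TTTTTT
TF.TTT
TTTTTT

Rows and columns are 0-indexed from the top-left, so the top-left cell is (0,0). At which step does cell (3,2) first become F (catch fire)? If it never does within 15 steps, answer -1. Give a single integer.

Step 1: cell (3,2)='T' (+7 fires, +2 burnt)
Step 2: cell (3,2)='F' (+9 fires, +7 burnt)
  -> target ignites at step 2
Step 3: cell (3,2)='.' (+6 fires, +9 burnt)
Step 4: cell (3,2)='.' (+5 fires, +6 burnt)
Step 5: cell (3,2)='.' (+3 fires, +5 burnt)
Step 6: cell (3,2)='.' (+1 fires, +3 burnt)
Step 7: cell (3,2)='.' (+0 fires, +1 burnt)
  fire out at step 7

2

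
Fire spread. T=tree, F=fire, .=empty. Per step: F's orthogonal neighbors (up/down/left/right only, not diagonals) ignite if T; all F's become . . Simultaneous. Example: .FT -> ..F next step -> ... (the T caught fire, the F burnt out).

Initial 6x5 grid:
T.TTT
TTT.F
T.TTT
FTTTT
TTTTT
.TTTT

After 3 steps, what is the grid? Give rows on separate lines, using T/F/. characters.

Step 1: 5 trees catch fire, 2 burn out
  T.TTF
  TTT..
  F.TTF
  .FTTT
  FTTTT
  .TTTT
Step 2: 6 trees catch fire, 5 burn out
  T.TF.
  FTT..
  ..TF.
  ..FTF
  .FTTT
  .TTTT
Step 3: 8 trees catch fire, 6 burn out
  F.F..
  .FT..
  ..F..
  ...F.
  ..FTF
  .FTTT

F.F..
.FT..
..F..
...F.
..FTF
.FTTT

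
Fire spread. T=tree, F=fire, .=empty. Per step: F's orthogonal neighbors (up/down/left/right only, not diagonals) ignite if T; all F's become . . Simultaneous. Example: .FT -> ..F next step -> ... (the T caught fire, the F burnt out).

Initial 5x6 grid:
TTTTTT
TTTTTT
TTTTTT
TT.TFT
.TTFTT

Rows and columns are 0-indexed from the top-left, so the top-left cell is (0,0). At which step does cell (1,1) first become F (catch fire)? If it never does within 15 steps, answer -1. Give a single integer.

Step 1: cell (1,1)='T' (+5 fires, +2 burnt)
Step 2: cell (1,1)='T' (+5 fires, +5 burnt)
Step 3: cell (1,1)='T' (+5 fires, +5 burnt)
Step 4: cell (1,1)='T' (+5 fires, +5 burnt)
Step 5: cell (1,1)='F' (+3 fires, +5 burnt)
  -> target ignites at step 5
Step 6: cell (1,1)='.' (+2 fires, +3 burnt)
Step 7: cell (1,1)='.' (+1 fires, +2 burnt)
Step 8: cell (1,1)='.' (+0 fires, +1 burnt)
  fire out at step 8

5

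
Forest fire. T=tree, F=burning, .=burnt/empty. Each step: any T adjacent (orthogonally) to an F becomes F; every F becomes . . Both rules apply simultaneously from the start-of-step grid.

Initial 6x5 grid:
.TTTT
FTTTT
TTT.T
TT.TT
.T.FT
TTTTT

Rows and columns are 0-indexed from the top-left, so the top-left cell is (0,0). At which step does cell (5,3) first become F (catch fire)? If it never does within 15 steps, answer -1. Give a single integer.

Step 1: cell (5,3)='F' (+5 fires, +2 burnt)
  -> target ignites at step 1
Step 2: cell (5,3)='.' (+7 fires, +5 burnt)
Step 3: cell (5,3)='.' (+6 fires, +7 burnt)
Step 4: cell (5,3)='.' (+4 fires, +6 burnt)
Step 5: cell (5,3)='.' (+1 fires, +4 burnt)
Step 6: cell (5,3)='.' (+0 fires, +1 burnt)
  fire out at step 6

1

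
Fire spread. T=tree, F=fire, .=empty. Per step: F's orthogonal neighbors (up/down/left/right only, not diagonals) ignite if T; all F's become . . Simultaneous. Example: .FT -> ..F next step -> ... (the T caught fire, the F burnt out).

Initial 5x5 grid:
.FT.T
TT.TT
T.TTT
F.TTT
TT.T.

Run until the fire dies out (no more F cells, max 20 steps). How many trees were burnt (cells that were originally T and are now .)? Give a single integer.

Answer: 6

Derivation:
Step 1: +4 fires, +2 burnt (F count now 4)
Step 2: +2 fires, +4 burnt (F count now 2)
Step 3: +0 fires, +2 burnt (F count now 0)
Fire out after step 3
Initially T: 16, now '.': 15
Total burnt (originally-T cells now '.'): 6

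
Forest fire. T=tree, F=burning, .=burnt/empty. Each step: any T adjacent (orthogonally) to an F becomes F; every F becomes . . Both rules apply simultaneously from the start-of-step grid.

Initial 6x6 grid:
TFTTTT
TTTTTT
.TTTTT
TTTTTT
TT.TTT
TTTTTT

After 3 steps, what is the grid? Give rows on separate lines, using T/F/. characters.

Step 1: 3 trees catch fire, 1 burn out
  F.FTTT
  TFTTTT
  .TTTTT
  TTTTTT
  TT.TTT
  TTTTTT
Step 2: 4 trees catch fire, 3 burn out
  ...FTT
  F.FTTT
  .FTTTT
  TTTTTT
  TT.TTT
  TTTTTT
Step 3: 4 trees catch fire, 4 burn out
  ....FT
  ...FTT
  ..FTTT
  TFTTTT
  TT.TTT
  TTTTTT

....FT
...FTT
..FTTT
TFTTTT
TT.TTT
TTTTTT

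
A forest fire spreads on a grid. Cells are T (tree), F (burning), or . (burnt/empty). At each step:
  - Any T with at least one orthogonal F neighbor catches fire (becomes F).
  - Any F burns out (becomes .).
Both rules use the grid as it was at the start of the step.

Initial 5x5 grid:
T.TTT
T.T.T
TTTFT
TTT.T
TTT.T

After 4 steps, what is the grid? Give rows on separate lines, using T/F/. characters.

Step 1: 2 trees catch fire, 1 burn out
  T.TTT
  T.T.T
  TTF.F
  TTT.T
  TTT.T
Step 2: 5 trees catch fire, 2 burn out
  T.TTT
  T.F.F
  TF...
  TTF.F
  TTT.T
Step 3: 6 trees catch fire, 5 burn out
  T.FTF
  T....
  F....
  TF...
  TTF.F
Step 4: 4 trees catch fire, 6 burn out
  T..F.
  F....
  .....
  F....
  TF...

T..F.
F....
.....
F....
TF...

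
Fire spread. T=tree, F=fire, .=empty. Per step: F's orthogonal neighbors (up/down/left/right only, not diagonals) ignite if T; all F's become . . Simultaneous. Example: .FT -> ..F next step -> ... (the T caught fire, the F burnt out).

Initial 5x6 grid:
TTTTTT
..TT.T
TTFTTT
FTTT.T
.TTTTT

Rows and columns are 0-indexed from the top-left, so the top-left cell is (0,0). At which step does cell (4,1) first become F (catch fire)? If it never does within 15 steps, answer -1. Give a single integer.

Step 1: cell (4,1)='T' (+6 fires, +2 burnt)
Step 2: cell (4,1)='F' (+6 fires, +6 burnt)
  -> target ignites at step 2
Step 3: cell (4,1)='.' (+4 fires, +6 burnt)
Step 4: cell (4,1)='.' (+5 fires, +4 burnt)
Step 5: cell (4,1)='.' (+2 fires, +5 burnt)
Step 6: cell (4,1)='.' (+0 fires, +2 burnt)
  fire out at step 6

2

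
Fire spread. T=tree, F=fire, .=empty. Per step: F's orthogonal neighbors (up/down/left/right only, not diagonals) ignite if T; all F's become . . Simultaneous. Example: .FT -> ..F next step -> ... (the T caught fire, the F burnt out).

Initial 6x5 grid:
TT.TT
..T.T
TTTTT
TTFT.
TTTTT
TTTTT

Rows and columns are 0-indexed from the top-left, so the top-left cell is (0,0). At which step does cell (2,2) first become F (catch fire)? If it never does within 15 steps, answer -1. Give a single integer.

Step 1: cell (2,2)='F' (+4 fires, +1 burnt)
  -> target ignites at step 1
Step 2: cell (2,2)='.' (+7 fires, +4 burnt)
Step 3: cell (2,2)='.' (+6 fires, +7 burnt)
Step 4: cell (2,2)='.' (+3 fires, +6 burnt)
Step 5: cell (2,2)='.' (+1 fires, +3 burnt)
Step 6: cell (2,2)='.' (+1 fires, +1 burnt)
Step 7: cell (2,2)='.' (+0 fires, +1 burnt)
  fire out at step 7

1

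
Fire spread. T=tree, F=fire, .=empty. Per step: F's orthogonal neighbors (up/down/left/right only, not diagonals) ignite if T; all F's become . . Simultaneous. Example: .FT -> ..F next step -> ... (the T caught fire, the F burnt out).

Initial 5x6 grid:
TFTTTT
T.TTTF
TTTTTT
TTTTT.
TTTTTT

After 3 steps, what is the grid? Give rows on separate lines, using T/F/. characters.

Step 1: 5 trees catch fire, 2 burn out
  F.FTTF
  T.TTF.
  TTTTTF
  TTTTT.
  TTTTTT
Step 2: 6 trees catch fire, 5 burn out
  ...FF.
  F.FF..
  TTTTF.
  TTTTT.
  TTTTTT
Step 3: 4 trees catch fire, 6 burn out
  ......
  ......
  FTFF..
  TTTTF.
  TTTTTT

......
......
FTFF..
TTTTF.
TTTTTT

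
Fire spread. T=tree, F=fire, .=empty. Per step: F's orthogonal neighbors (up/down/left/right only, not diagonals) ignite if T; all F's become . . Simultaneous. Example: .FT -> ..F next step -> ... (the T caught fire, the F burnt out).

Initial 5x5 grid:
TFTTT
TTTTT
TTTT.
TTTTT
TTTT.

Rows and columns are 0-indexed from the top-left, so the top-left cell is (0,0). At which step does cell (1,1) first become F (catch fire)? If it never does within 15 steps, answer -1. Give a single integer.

Step 1: cell (1,1)='F' (+3 fires, +1 burnt)
  -> target ignites at step 1
Step 2: cell (1,1)='.' (+4 fires, +3 burnt)
Step 3: cell (1,1)='.' (+5 fires, +4 burnt)
Step 4: cell (1,1)='.' (+5 fires, +5 burnt)
Step 5: cell (1,1)='.' (+3 fires, +5 burnt)
Step 6: cell (1,1)='.' (+2 fires, +3 burnt)
Step 7: cell (1,1)='.' (+0 fires, +2 burnt)
  fire out at step 7

1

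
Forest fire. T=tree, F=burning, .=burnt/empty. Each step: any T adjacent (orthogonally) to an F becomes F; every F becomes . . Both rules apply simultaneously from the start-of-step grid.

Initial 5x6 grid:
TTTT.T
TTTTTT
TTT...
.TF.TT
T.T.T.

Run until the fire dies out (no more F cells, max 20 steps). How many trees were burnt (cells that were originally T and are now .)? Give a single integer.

Answer: 16

Derivation:
Step 1: +3 fires, +1 burnt (F count now 3)
Step 2: +2 fires, +3 burnt (F count now 2)
Step 3: +4 fires, +2 burnt (F count now 4)
Step 4: +4 fires, +4 burnt (F count now 4)
Step 5: +2 fires, +4 burnt (F count now 2)
Step 6: +1 fires, +2 burnt (F count now 1)
Step 7: +0 fires, +1 burnt (F count now 0)
Fire out after step 7
Initially T: 20, now '.': 26
Total burnt (originally-T cells now '.'): 16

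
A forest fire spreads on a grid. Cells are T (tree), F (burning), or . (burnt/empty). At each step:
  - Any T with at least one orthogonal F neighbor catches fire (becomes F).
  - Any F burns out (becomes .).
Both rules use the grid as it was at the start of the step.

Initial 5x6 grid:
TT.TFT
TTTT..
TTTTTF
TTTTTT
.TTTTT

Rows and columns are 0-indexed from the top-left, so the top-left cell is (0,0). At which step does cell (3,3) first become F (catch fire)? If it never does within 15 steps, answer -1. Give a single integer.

Step 1: cell (3,3)='T' (+4 fires, +2 burnt)
Step 2: cell (3,3)='T' (+4 fires, +4 burnt)
Step 3: cell (3,3)='F' (+4 fires, +4 burnt)
  -> target ignites at step 3
Step 4: cell (3,3)='.' (+4 fires, +4 burnt)
Step 5: cell (3,3)='.' (+5 fires, +4 burnt)
Step 6: cell (3,3)='.' (+3 fires, +5 burnt)
Step 7: cell (3,3)='.' (+0 fires, +3 burnt)
  fire out at step 7

3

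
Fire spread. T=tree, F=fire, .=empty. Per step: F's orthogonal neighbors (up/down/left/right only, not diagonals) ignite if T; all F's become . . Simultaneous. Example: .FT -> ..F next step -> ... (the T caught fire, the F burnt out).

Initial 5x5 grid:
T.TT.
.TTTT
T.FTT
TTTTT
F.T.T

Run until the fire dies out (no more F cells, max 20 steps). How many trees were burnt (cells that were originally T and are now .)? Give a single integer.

Answer: 16

Derivation:
Step 1: +4 fires, +2 burnt (F count now 4)
Step 2: +8 fires, +4 burnt (F count now 8)
Step 3: +3 fires, +8 burnt (F count now 3)
Step 4: +1 fires, +3 burnt (F count now 1)
Step 5: +0 fires, +1 burnt (F count now 0)
Fire out after step 5
Initially T: 17, now '.': 24
Total burnt (originally-T cells now '.'): 16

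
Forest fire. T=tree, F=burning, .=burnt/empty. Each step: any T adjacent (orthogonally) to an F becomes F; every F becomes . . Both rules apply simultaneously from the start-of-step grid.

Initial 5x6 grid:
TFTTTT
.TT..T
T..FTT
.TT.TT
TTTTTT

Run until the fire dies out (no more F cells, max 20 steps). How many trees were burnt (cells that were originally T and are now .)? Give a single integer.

Step 1: +4 fires, +2 burnt (F count now 4)
Step 2: +4 fires, +4 burnt (F count now 4)
Step 3: +4 fires, +4 burnt (F count now 4)
Step 4: +3 fires, +4 burnt (F count now 3)
Step 5: +1 fires, +3 burnt (F count now 1)
Step 6: +2 fires, +1 burnt (F count now 2)
Step 7: +2 fires, +2 burnt (F count now 2)
Step 8: +0 fires, +2 burnt (F count now 0)
Fire out after step 8
Initially T: 21, now '.': 29
Total burnt (originally-T cells now '.'): 20

Answer: 20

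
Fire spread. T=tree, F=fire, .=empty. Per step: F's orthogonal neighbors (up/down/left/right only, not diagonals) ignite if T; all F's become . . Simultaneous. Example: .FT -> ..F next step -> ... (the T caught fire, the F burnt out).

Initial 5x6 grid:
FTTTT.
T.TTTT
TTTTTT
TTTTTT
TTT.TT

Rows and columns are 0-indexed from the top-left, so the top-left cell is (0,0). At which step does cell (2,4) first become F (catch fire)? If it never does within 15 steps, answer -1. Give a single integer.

Step 1: cell (2,4)='T' (+2 fires, +1 burnt)
Step 2: cell (2,4)='T' (+2 fires, +2 burnt)
Step 3: cell (2,4)='T' (+4 fires, +2 burnt)
Step 4: cell (2,4)='T' (+5 fires, +4 burnt)
Step 5: cell (2,4)='T' (+4 fires, +5 burnt)
Step 6: cell (2,4)='F' (+4 fires, +4 burnt)
  -> target ignites at step 6
Step 7: cell (2,4)='.' (+2 fires, +4 burnt)
Step 8: cell (2,4)='.' (+2 fires, +2 burnt)
Step 9: cell (2,4)='.' (+1 fires, +2 burnt)
Step 10: cell (2,4)='.' (+0 fires, +1 burnt)
  fire out at step 10

6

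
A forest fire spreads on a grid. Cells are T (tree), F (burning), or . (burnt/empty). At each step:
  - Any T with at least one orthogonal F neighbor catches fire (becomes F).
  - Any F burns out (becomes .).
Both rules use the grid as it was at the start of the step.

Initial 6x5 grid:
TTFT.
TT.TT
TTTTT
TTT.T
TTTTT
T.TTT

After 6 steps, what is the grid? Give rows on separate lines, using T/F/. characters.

Step 1: 2 trees catch fire, 1 burn out
  TF.F.
  TT.TT
  TTTTT
  TTT.T
  TTTTT
  T.TTT
Step 2: 3 trees catch fire, 2 burn out
  F....
  TF.FT
  TTTTT
  TTT.T
  TTTTT
  T.TTT
Step 3: 4 trees catch fire, 3 burn out
  .....
  F...F
  TFTFT
  TTT.T
  TTTTT
  T.TTT
Step 4: 4 trees catch fire, 4 burn out
  .....
  .....
  F.F.F
  TFT.T
  TTTTT
  T.TTT
Step 5: 4 trees catch fire, 4 burn out
  .....
  .....
  .....
  F.F.F
  TFTTT
  T.TTT
Step 6: 3 trees catch fire, 4 burn out
  .....
  .....
  .....
  .....
  F.FTF
  T.TTT

.....
.....
.....
.....
F.FTF
T.TTT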